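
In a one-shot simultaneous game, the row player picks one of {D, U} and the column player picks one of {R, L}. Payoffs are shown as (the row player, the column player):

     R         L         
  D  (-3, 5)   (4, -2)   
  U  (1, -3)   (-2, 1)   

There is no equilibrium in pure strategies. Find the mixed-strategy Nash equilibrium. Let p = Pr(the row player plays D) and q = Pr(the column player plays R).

p = 4/11, q = 3/5

Set the column player's expected payoff from R equal to that from L:
  the column player's payoff to R: p·5 + (1−p)·(-3) = 8p - 3
  the column player's payoff to L: p·(-2) + (1−p)·1 = -3p + 1
  8p - 3 = -3p + 1  ⇒  11p = 4  ⇒  p = 4/11.
The column player's mix must leave the row player indifferent between D and U.
  the row player's payoff from D: q·(-3) + (1−q)·4 = -7q + 4
  the row player's payoff from U: q·1 + (1−q)·(-2) = 3q - 2
  -7q + 4 = 3q - 2  ⇒  -10q = -6  ⇒  q = 3/5.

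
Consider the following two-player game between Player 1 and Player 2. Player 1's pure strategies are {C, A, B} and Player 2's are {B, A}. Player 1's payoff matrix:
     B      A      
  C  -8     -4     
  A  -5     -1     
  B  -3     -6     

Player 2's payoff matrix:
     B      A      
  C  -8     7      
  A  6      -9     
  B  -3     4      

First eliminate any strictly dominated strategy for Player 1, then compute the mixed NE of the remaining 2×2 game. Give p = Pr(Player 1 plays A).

p = 7/22

Player 1's strategy C is strictly dominated by A: -5 > -8 and -1 > -4. Eliminate C.
In a mixed equilibrium Player 2 is indifferent between B and A; this condition fixes p.
  Player 2's expected payoff from B: p·6 + (1−p)·(-3) = 9p - 3
  Player 2's expected payoff from A: p·(-9) + (1−p)·4 = -13p + 4
  9p - 3 = -13p + 4  ⇒  22p = 7  ⇒  p = 7/22.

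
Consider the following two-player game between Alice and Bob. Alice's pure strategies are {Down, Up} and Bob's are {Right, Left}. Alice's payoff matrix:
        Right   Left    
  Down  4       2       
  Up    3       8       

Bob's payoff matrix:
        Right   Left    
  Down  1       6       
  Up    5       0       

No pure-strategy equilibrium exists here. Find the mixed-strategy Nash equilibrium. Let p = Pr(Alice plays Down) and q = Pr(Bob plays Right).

Bob's indifference between Right and Left determines Alice's mixing probability p:
  Bob's payoff from Right: p·1 + (1−p)·5 = -4p + 5
  Bob's payoff from Left: p·6 + (1−p)·0 = 6p
  -4p + 5 = 6p  ⇒  -10p = -5  ⇒  p = 1/2.
Bob's mix must leave Alice indifferent between Down and Up.
  Alice's payoff to Down: q·4 + (1−q)·2 = 2q + 2
  Alice's payoff to Up: q·3 + (1−q)·8 = -5q + 8
  2q + 2 = -5q + 8  ⇒  7q = 6  ⇒  q = 6/7.

p = 1/2, q = 6/7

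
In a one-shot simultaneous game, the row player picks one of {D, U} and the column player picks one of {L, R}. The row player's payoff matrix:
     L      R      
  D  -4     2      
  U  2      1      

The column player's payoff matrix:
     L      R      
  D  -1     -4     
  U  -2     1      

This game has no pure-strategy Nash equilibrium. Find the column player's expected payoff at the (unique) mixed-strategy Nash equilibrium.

The row player's mix must leave the column player indifferent between L and R.
  the column player's payoff to L: p·(-1) + (1−p)·(-2) = p - 2
  the column player's payoff to R: p·(-4) + (1−p)·1 = -5p + 1
  p - 2 = -5p + 1  ⇒  6p = 3  ⇒  p = 1/2.
At equilibrium the column player is indifferent across columns, so the column player's payoff equals the payoff from L: (1/2)·(-1) + (1/2)·(-2) = -3/2.

-3/2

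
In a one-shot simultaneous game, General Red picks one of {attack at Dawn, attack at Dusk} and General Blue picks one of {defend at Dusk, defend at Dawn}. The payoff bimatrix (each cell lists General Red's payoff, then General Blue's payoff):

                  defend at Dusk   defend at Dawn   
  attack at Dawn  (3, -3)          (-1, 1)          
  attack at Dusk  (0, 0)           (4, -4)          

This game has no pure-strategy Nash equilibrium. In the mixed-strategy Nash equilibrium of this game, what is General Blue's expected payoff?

In a mixed equilibrium General Blue is indifferent between defend at Dusk and defend at Dawn; this condition fixes p.
  General Blue's payoff to defend at Dusk: p·(-3) + (1−p)·0 = -3p
  General Blue's payoff to defend at Dawn: p·1 + (1−p)·(-4) = 5p - 4
  -3p = 5p - 4  ⇒  -8p = -4  ⇒  p = 1/2.
At equilibrium General Blue is indifferent across columns, so General Blue's payoff equals the payoff from defend at Dusk: (1/2)·(-3) + (1/2)·0 = -3/2.

-3/2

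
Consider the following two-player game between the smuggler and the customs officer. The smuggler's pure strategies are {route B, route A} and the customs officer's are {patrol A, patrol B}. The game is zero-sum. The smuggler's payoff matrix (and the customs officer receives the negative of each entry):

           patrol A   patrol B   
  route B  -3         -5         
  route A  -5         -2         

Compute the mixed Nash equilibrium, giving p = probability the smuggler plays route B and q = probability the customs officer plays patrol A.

In a mixed equilibrium the customs officer is indifferent between patrol A and patrol B; this condition fixes p.
  the customs officer's payoff from patrol A: p·3 + (1−p)·5 = -2p + 5
  the customs officer's payoff from patrol B: p·5 + (1−p)·2 = 3p + 2
  -2p + 5 = 3p + 2  ⇒  -5p = -3  ⇒  p = 3/5.
The customs officer's mix must leave the smuggler indifferent between route B and route A.
  the smuggler's expected payoff from route B: q·(-3) + (1−q)·(-5) = 2q - 5
  the smuggler's expected payoff from route A: q·(-5) + (1−q)·(-2) = -3q - 2
  2q - 5 = -3q - 2  ⇒  5q = 3  ⇒  q = 3/5.

p = 3/5, q = 3/5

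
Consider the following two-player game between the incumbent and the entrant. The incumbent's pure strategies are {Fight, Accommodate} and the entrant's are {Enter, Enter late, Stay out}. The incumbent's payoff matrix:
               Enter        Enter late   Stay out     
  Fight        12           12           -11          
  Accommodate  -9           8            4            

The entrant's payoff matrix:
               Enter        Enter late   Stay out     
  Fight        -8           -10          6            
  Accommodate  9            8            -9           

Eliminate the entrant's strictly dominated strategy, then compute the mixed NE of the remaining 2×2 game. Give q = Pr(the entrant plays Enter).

q = 5/12

The entrant's strategy Enter late is strictly dominated by Enter: -8 > -10 and 9 > 8. Eliminate Enter late.
For the incumbent to be willing to mix, the incumbent must be indifferent between Fight and Accommodate, which pins down the entrant's mix.
  the incumbent's expected payoff from Fight: q·12 + (1−q)·(-11) = 23q - 11
  the incumbent's expected payoff from Accommodate: q·(-9) + (1−q)·4 = -13q + 4
  23q - 11 = -13q + 4  ⇒  36q = 15  ⇒  q = 5/12.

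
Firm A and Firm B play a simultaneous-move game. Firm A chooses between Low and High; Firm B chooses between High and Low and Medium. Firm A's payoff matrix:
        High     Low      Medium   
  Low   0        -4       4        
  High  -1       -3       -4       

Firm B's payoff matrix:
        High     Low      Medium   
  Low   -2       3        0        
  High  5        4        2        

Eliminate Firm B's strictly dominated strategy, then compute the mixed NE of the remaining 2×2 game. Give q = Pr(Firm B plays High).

Firm B's strategy Medium is strictly dominated by Low: 3 > 0 and 4 > 2. Eliminate Medium.
In a mixed equilibrium Firm A is indifferent between Low and High; this condition fixes q.
  Firm A's payoff from Low: q·0 + (1−q)·(-4) = 4q - 4
  Firm A's payoff from High: q·(-1) + (1−q)·(-3) = 2q - 3
  4q - 4 = 2q - 3  ⇒  2q = 1  ⇒  q = 1/2.

q = 1/2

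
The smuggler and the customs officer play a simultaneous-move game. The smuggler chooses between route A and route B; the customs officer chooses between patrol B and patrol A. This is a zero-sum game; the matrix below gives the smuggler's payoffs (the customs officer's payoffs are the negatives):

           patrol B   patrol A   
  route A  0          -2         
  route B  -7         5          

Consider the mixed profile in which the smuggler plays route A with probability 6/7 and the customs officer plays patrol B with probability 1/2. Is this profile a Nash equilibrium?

Check the customs officer's indifference given the smuggler's mix p = 6/7:
  payoff from patrol B = 1; payoff from patrol A = 1 — equal.
Check the smuggler's indifference given the customs officer's mix q = 1/2:
  payoff from route A = -1; payoff from route B = -1 — equal.
Both players are indifferent, so neither can profitably deviate.

Yes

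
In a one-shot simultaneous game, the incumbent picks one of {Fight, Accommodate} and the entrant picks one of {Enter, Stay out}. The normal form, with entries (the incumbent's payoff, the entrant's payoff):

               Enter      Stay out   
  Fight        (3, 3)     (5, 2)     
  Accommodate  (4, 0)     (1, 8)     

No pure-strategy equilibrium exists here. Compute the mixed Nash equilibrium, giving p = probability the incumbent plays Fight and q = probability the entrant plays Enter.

p = 8/9, q = 4/5

For the entrant to be willing to mix, the entrant must be indifferent between Enter and Stay out, which pins down the incumbent's mix.
  the entrant's expected payoff from Enter: p·3 + (1−p)·0 = 3p
  the entrant's expected payoff from Stay out: p·2 + (1−p)·8 = -6p + 8
  3p = -6p + 8  ⇒  9p = 8  ⇒  p = 8/9.
The incumbent's indifference between Fight and Accommodate determines the entrant's mixing probability q:
  the incumbent's expected payoff from Fight: q·3 + (1−q)·5 = -2q + 5
  the incumbent's expected payoff from Accommodate: q·4 + (1−q)·1 = 3q + 1
  -2q + 5 = 3q + 1  ⇒  -5q = -4  ⇒  q = 4/5.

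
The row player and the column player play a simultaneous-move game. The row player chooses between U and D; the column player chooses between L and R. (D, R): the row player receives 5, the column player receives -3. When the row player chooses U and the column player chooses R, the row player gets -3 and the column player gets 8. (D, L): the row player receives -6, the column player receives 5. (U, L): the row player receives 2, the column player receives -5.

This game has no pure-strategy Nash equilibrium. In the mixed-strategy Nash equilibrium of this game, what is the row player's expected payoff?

-1/2

The row player's indifference between U and D determines the column player's mixing probability q:
  the row player's payoff to U: q·2 + (1−q)·(-3) = 5q - 3
  the row player's payoff to D: q·(-6) + (1−q)·5 = -11q + 5
  5q - 3 = -11q + 5  ⇒  16q = 8  ⇒  q = 1/2.
At equilibrium the row player is indifferent across rows, so the row player's payoff equals the payoff from U: (1/2)·2 + (1/2)·(-3) = -1/2.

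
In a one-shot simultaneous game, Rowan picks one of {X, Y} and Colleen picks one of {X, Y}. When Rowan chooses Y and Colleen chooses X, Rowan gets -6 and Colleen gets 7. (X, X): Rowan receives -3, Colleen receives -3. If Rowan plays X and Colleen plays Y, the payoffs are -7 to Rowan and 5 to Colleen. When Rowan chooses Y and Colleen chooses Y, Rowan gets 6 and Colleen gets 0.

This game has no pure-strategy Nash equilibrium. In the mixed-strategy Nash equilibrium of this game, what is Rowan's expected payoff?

-15/4

For Rowan to be willing to mix, Rowan must be indifferent between X and Y, which pins down Colleen's mix.
  Rowan's payoff to X: q·(-3) + (1−q)·(-7) = 4q - 7
  Rowan's payoff to Y: q·(-6) + (1−q)·6 = -12q + 6
  4q - 7 = -12q + 6  ⇒  16q = 13  ⇒  q = 13/16.
At equilibrium Rowan is indifferent across rows, so Rowan's payoff equals the payoff from X: (13/16)·(-3) + (3/16)·(-7) = -15/4.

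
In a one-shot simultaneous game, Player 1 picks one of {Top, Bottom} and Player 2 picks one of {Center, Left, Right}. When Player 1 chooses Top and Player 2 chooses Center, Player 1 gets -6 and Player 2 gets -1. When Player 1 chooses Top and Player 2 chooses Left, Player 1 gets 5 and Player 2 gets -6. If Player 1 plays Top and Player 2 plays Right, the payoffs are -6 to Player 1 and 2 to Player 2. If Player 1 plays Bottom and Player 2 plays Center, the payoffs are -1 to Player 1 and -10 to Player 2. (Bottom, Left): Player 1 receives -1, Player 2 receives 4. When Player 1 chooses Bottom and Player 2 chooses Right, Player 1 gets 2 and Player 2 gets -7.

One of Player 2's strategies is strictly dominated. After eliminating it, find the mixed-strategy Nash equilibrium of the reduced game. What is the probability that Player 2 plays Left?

q = 4/7

Player 2's strategy Center is strictly dominated by Right: 2 > -1 and -7 > -10. Eliminate Center.
Player 1's indifference between Top and Bottom determines Player 2's mixing probability q:
  Player 1's payoff from Top: q·5 + (1−q)·(-6) = 11q - 6
  Player 1's payoff from Bottom: q·(-1) + (1−q)·2 = -3q + 2
  11q - 6 = -3q + 2  ⇒  14q = 8  ⇒  q = 4/7.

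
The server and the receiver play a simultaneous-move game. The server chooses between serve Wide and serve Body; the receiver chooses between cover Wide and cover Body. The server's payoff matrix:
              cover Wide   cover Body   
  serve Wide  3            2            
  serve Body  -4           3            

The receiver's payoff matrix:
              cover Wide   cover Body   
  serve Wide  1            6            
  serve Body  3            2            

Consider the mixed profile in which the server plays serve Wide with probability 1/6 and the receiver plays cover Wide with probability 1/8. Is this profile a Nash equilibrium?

Check the receiver's indifference given the server's mix p = 1/6:
  payoff from cover Wide = 8/3; payoff from cover Body = 8/3 — equal.
Check the server's indifference given the receiver's mix q = 1/8:
  payoff from serve Wide = 17/8; payoff from serve Body = 17/8 — equal.
Both players are indifferent, so neither can profitably deviate.

Yes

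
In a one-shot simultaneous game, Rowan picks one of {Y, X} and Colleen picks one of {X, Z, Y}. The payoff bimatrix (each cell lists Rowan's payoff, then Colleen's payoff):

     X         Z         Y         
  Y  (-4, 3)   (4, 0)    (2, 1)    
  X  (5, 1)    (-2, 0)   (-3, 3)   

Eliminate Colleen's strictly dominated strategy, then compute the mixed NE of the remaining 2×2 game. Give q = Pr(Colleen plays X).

Colleen's strategy Z is strictly dominated by Y: 1 > 0 and 3 > 0. Eliminate Z.
Set Rowan's expected payoff from Y equal to that from X:
  Rowan's payoff to Y: q·(-4) + (1−q)·2 = -6q + 2
  Rowan's payoff to X: q·5 + (1−q)·(-3) = 8q - 3
  -6q + 2 = 8q - 3  ⇒  -14q = -5  ⇒  q = 5/14.

q = 5/14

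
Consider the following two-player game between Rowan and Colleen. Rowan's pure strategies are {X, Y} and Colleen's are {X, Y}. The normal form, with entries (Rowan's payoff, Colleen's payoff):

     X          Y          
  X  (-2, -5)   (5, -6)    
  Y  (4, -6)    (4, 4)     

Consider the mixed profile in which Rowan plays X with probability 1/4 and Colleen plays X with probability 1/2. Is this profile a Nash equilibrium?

Given Rowan's mix p = 1/4, Colleen's payoff from X is -23/4 but from Y is 3/2. Colleen strictly prefers Y, so Colleen would not mix.
So the proposed profile is not a Nash equilibrium.

No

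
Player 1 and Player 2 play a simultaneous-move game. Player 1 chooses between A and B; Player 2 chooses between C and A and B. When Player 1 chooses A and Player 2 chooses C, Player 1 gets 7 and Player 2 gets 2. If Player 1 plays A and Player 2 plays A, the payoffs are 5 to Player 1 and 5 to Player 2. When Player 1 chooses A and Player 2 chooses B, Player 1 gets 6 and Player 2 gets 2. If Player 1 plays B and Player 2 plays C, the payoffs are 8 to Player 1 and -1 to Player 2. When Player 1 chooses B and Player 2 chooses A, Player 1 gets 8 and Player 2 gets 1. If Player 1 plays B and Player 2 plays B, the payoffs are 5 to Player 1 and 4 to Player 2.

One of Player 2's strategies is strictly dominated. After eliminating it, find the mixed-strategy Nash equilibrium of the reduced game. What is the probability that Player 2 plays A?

q = 1/4

Player 2's strategy C is strictly dominated by A: 5 > 2 and 1 > -1. Eliminate C.
Player 2's mix must leave Player 1 indifferent between A and B.
  Player 1's payoff to A: q·5 + (1−q)·6 = -q + 6
  Player 1's payoff to B: q·8 + (1−q)·5 = 3q + 5
  -q + 6 = 3q + 5  ⇒  -4q = -1  ⇒  q = 1/4.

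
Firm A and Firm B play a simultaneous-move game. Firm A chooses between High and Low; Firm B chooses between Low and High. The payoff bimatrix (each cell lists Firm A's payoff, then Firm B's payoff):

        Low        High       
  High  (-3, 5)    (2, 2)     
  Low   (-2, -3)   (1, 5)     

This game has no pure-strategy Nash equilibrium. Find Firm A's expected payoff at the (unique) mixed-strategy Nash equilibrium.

-1/2

Set Firm A's expected payoff from High equal to that from Low:
  Firm A's expected payoff from High: q·(-3) + (1−q)·2 = -5q + 2
  Firm A's expected payoff from Low: q·(-2) + (1−q)·1 = -3q + 1
  -5q + 2 = -3q + 1  ⇒  -2q = -1  ⇒  q = 1/2.
At equilibrium Firm A is indifferent across rows, so Firm A's payoff equals the payoff from High: (1/2)·(-3) + (1/2)·2 = -1/2.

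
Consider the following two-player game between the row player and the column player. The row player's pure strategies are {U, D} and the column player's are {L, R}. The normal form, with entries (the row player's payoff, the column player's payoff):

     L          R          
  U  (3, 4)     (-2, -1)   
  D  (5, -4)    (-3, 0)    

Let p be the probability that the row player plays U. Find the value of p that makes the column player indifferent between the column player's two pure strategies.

The row player's mix must leave the column player indifferent between L and R.
  the column player's payoff to L: p·4 + (1−p)·(-4) = 8p - 4
  the column player's payoff to R: p·(-1) + (1−p)·0 = -p
  8p - 4 = -p  ⇒  9p = 4  ⇒  p = 4/9.

p = 4/9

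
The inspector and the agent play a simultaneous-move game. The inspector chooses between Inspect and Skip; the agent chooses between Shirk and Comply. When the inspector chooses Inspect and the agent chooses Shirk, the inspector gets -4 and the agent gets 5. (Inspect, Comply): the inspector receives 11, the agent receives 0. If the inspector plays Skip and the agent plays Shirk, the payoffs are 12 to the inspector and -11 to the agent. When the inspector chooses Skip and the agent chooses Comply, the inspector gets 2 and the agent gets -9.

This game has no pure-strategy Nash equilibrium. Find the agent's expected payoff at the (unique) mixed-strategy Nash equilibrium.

-45/7

The inspector's mix must leave the agent indifferent between Shirk and Comply.
  the agent's payoff to Shirk: p·5 + (1−p)·(-11) = 16p - 11
  the agent's payoff to Comply: p·0 + (1−p)·(-9) = 9p - 9
  16p - 11 = 9p - 9  ⇒  7p = 2  ⇒  p = 2/7.
At equilibrium the agent is indifferent across columns, so the agent's payoff equals the payoff from Shirk: (2/7)·5 + (5/7)·(-11) = -45/7.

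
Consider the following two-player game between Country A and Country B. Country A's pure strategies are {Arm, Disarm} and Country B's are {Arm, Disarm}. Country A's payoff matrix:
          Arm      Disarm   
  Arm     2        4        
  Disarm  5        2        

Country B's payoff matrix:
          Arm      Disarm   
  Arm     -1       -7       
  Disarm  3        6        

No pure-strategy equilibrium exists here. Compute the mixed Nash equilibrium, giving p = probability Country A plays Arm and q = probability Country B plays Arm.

Set Country B's expected payoff from Arm equal to that from Disarm:
  Country B's payoff from Arm: p·(-1) + (1−p)·3 = -4p + 3
  Country B's payoff from Disarm: p·(-7) + (1−p)·6 = -13p + 6
  -4p + 3 = -13p + 6  ⇒  9p = 3  ⇒  p = 1/3.
Set Country A's expected payoff from Arm equal to that from Disarm:
  Country A's payoff to Arm: q·2 + (1−q)·4 = -2q + 4
  Country A's payoff to Disarm: q·5 + (1−q)·2 = 3q + 2
  -2q + 4 = 3q + 2  ⇒  -5q = -2  ⇒  q = 2/5.

p = 1/3, q = 2/5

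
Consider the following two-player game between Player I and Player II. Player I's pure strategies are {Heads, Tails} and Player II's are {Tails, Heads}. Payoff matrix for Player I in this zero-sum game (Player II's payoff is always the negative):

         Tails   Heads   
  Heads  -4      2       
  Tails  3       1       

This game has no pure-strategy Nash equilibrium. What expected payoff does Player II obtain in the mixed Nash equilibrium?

Player II's indifference between Tails and Heads determines Player I's mixing probability p:
  Player II's payoff to Tails: p·4 + (1−p)·(-3) = 7p - 3
  Player II's payoff to Heads: p·(-2) + (1−p)·(-1) = -p - 1
  7p - 3 = -p - 1  ⇒  8p = 2  ⇒  p = 1/4.
At equilibrium Player II is indifferent across columns, so Player II's payoff equals the payoff from Tails: (1/4)·4 + (3/4)·(-3) = -5/4.

-5/4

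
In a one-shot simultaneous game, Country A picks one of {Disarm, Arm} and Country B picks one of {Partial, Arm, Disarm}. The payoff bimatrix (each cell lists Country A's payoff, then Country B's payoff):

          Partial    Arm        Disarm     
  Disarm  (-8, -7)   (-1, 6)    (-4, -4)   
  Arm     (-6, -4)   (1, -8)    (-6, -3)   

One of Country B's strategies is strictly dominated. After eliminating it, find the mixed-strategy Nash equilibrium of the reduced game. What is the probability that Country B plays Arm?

q = 1/2

Country B's strategy Partial is strictly dominated by Disarm: -4 > -7 and -3 > -4. Eliminate Partial.
Country A's indifference between Disarm and Arm determines Country B's mixing probability q:
  Country A's payoff to Disarm: q·(-1) + (1−q)·(-4) = 3q - 4
  Country A's payoff to Arm: q·1 + (1−q)·(-6) = 7q - 6
  3q - 4 = 7q - 6  ⇒  -4q = -2  ⇒  q = 1/2.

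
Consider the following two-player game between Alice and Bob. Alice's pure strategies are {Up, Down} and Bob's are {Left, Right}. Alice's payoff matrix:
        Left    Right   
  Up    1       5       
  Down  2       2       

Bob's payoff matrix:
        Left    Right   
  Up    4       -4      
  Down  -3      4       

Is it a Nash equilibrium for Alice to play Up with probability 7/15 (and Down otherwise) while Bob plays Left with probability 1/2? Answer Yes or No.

Given Bob's mix q = 1/2, Alice's payoff from Up is 3 but from Down is 2. Alice strictly prefers Up, so Alice would not mix.
So the proposed profile is not a Nash equilibrium.

No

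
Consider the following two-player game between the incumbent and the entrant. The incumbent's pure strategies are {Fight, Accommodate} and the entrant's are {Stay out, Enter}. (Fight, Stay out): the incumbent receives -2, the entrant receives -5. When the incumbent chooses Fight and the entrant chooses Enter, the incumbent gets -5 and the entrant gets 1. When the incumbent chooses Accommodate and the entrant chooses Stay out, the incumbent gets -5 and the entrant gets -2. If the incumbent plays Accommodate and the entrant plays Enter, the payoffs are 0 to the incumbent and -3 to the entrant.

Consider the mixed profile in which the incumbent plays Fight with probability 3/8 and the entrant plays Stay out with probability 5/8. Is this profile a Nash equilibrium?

Given the incumbent's mix p = 3/8, the entrant's payoff from Stay out is -25/8 but from Enter is -3/2. The entrant strictly prefers Enter, so the entrant would not mix.
So the proposed profile is not a Nash equilibrium.

No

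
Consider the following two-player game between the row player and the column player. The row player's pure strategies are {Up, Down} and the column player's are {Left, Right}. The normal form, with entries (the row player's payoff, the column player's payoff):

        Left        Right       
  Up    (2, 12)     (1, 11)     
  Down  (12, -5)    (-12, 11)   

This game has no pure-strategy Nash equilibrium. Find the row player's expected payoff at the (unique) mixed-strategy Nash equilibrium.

36/23

Set the row player's expected payoff from Up equal to that from Down:
  the row player's expected payoff from Up: q·2 + (1−q)·1 = q + 1
  the row player's expected payoff from Down: q·12 + (1−q)·(-12) = 24q - 12
  q + 1 = 24q - 12  ⇒  -23q = -13  ⇒  q = 13/23.
At equilibrium the row player is indifferent across rows, so the row player's payoff equals the payoff from Up: (13/23)·2 + (10/23)·1 = 36/23.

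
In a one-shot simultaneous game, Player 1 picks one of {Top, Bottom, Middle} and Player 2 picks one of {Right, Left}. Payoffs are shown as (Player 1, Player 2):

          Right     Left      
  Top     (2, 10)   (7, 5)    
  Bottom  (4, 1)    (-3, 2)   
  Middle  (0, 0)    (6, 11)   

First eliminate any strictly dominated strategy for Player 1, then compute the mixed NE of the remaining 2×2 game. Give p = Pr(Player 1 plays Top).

Player 1's strategy Middle is strictly dominated by Top: 2 > 0 and 7 > 6. Eliminate Middle.
Set Player 2's expected payoff from Right equal to that from Left:
  Player 2's payoff from Right: p·10 + (1−p)·1 = 9p + 1
  Player 2's payoff from Left: p·5 + (1−p)·2 = 3p + 2
  9p + 1 = 3p + 2  ⇒  6p = 1  ⇒  p = 1/6.

p = 1/6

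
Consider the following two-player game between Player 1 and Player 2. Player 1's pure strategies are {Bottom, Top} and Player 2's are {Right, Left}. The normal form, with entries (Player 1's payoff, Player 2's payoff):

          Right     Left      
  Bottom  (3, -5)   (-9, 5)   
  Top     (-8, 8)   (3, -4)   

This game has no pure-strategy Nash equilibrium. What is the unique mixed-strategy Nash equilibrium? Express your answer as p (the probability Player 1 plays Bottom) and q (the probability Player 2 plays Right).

In a mixed equilibrium Player 2 is indifferent between Right and Left; this condition fixes p.
  Player 2's expected payoff from Right: p·(-5) + (1−p)·8 = -13p + 8
  Player 2's expected payoff from Left: p·5 + (1−p)·(-4) = 9p - 4
  -13p + 8 = 9p - 4  ⇒  -22p = -12  ⇒  p = 6/11.
For Player 1 to be willing to mix, Player 1 must be indifferent between Bottom and Top, which pins down Player 2's mix.
  Player 1's payoff to Bottom: q·3 + (1−q)·(-9) = 12q - 9
  Player 1's payoff to Top: q·(-8) + (1−q)·3 = -11q + 3
  12q - 9 = -11q + 3  ⇒  23q = 12  ⇒  q = 12/23.

p = 6/11, q = 12/23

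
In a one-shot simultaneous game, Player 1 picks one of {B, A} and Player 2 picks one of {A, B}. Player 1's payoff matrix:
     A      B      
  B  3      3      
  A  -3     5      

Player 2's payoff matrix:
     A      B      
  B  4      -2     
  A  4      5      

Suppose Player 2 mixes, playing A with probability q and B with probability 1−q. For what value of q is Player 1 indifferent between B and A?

Player 2's mix must leave Player 1 indifferent between B and A.
  Player 1's payoff from B: q·3 + (1−q)·3 = 3
  Player 1's payoff from A: q·(-3) + (1−q)·5 = -8q + 5
  3 = -8q + 5  ⇒  8q = 2  ⇒  q = 1/4.

q = 1/4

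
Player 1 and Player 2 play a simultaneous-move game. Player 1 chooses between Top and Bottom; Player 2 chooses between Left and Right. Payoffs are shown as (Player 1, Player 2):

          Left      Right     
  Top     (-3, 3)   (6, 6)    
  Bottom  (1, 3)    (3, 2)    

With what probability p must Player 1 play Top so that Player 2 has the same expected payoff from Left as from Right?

Set Player 2's expected payoff from Left equal to that from Right:
  Player 2's payoff from Left: p·3 + (1−p)·3 = 3
  Player 2's payoff from Right: p·6 + (1−p)·2 = 4p + 2
  3 = 4p + 2  ⇒  -4p = -1  ⇒  p = 1/4.

p = 1/4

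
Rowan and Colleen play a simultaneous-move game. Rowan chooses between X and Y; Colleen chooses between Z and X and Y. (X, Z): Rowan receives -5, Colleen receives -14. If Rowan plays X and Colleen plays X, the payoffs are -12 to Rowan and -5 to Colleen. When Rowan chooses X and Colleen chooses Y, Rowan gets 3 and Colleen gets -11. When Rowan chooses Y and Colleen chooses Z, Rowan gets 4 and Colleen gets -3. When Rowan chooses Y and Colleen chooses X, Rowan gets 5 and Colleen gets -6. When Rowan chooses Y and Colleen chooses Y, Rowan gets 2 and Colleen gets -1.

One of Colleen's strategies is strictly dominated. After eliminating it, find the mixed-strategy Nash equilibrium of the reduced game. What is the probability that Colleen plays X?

q = 1/18

Colleen's strategy Z is strictly dominated by Y: -11 > -14 and -1 > -3. Eliminate Z.
Set Rowan's expected payoff from X equal to that from Y:
  Rowan's payoff to X: q·(-12) + (1−q)·3 = -15q + 3
  Rowan's payoff to Y: q·5 + (1−q)·2 = 3q + 2
  -15q + 3 = 3q + 2  ⇒  -18q = -1  ⇒  q = 1/18.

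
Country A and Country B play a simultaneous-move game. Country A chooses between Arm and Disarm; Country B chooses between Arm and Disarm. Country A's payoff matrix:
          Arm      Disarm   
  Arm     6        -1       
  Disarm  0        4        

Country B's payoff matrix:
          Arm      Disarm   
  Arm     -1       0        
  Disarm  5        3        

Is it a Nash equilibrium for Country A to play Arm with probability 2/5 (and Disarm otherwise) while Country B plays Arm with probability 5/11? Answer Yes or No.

No

Given Country A's mix p = 2/5, Country B's payoff from Arm is 13/5 but from Disarm is 9/5. Country B strictly prefers Arm, so Country B would not mix.
So the proposed profile is not a Nash equilibrium.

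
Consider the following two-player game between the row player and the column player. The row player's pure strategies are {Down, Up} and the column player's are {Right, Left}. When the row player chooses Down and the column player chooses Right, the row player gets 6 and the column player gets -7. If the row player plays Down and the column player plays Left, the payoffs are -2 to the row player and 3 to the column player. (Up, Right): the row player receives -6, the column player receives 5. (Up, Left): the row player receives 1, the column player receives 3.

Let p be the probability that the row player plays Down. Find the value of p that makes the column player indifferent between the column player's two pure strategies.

p = 1/6

For the column player to be willing to mix, the column player must be indifferent between Right and Left, which pins down the row player's mix.
  the column player's expected payoff from Right: p·(-7) + (1−p)·5 = -12p + 5
  the column player's expected payoff from Left: p·3 + (1−p)·3 = 3
  -12p + 5 = 3  ⇒  -12p = -2  ⇒  p = 1/6.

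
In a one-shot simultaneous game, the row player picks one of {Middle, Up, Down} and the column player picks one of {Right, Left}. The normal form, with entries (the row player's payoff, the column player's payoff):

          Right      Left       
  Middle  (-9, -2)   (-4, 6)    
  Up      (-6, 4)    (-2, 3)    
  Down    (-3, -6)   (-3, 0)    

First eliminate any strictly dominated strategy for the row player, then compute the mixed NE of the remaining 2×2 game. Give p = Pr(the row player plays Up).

The row player's strategy Middle is strictly dominated by Up: -6 > -9 and -2 > -4. Eliminate Middle.
Set the column player's expected payoff from Right equal to that from Left:
  the column player's payoff from Right: p·4 + (1−p)·(-6) = 10p - 6
  the column player's payoff from Left: p·3 + (1−p)·0 = 3p
  10p - 6 = 3p  ⇒  7p = 6  ⇒  p = 6/7.

p = 6/7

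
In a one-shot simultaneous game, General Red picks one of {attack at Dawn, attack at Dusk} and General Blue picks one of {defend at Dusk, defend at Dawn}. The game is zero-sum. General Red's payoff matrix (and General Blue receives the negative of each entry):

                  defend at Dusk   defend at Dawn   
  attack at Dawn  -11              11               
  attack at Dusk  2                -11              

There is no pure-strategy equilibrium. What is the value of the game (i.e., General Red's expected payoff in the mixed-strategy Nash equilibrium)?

General Red's indifference between attack at Dawn and attack at Dusk determines General Blue's mixing probability q:
  General Red's expected payoff from attack at Dawn: q·(-11) + (1−q)·11 = -22q + 11
  General Red's expected payoff from attack at Dusk: q·2 + (1−q)·(-11) = 13q - 11
  -22q + 11 = 13q - 11  ⇒  -35q = -22  ⇒  q = 22/35.
The value is General Red's expected payoff against this mix (using attack at Dawn): (22/35)·(-11) + (13/35)·11 = -99/35.

v = -99/35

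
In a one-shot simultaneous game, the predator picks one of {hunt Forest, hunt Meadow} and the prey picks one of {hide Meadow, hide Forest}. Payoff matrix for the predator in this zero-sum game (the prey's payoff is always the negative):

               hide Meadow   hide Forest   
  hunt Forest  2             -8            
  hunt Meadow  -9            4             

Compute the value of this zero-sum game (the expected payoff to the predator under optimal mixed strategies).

v = -64/23

Set the predator's expected payoff from hunt Forest equal to that from hunt Meadow:
  the predator's payoff to hunt Forest: q·2 + (1−q)·(-8) = 10q - 8
  the predator's payoff to hunt Meadow: q·(-9) + (1−q)·4 = -13q + 4
  10q - 8 = -13q + 4  ⇒  23q = 12  ⇒  q = 12/23.
The value is the predator's expected payoff against this mix (using hunt Forest): (12/23)·2 + (11/23)·(-8) = -64/23.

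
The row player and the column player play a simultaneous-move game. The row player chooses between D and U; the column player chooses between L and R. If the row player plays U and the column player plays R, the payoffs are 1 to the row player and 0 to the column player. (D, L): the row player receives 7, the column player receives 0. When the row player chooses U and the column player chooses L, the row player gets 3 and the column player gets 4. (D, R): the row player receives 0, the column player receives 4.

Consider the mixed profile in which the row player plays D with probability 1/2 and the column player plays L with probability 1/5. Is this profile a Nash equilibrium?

Yes

Check the column player's indifference given the row player's mix p = 1/2:
  payoff from L = 2; payoff from R = 2 — equal.
Check the row player's indifference given the column player's mix q = 1/5:
  payoff from D = 7/5; payoff from U = 7/5 — equal.
Both players are indifferent, so neither can profitably deviate.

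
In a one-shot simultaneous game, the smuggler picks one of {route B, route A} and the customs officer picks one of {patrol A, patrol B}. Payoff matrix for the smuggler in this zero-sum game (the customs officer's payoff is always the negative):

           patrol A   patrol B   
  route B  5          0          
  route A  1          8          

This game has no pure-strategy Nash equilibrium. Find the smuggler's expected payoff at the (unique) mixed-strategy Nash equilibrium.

The customs officer's mix must leave the smuggler indifferent between route B and route A.
  the smuggler's payoff from route B: q·5 + (1−q)·0 = 5q
  the smuggler's payoff from route A: q·1 + (1−q)·8 = -7q + 8
  5q = -7q + 8  ⇒  12q = 8  ⇒  q = 2/3.
At equilibrium the smuggler is indifferent across rows, so the smuggler's payoff equals the payoff from route B: (2/3)·5 + (1/3)·0 = 10/3.

10/3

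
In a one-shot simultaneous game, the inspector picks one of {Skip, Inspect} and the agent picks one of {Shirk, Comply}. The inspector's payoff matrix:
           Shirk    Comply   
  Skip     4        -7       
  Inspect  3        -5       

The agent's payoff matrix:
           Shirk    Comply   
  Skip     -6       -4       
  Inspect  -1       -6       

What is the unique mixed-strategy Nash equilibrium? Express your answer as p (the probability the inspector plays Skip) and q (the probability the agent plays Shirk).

For the agent to be willing to mix, the agent must be indifferent between Shirk and Comply, which pins down the inspector's mix.
  the agent's expected payoff from Shirk: p·(-6) + (1−p)·(-1) = -5p - 1
  the agent's expected payoff from Comply: p·(-4) + (1−p)·(-6) = 2p - 6
  -5p - 1 = 2p - 6  ⇒  -7p = -5  ⇒  p = 5/7.
In a mixed equilibrium the inspector is indifferent between Skip and Inspect; this condition fixes q.
  the inspector's expected payoff from Skip: q·4 + (1−q)·(-7) = 11q - 7
  the inspector's expected payoff from Inspect: q·3 + (1−q)·(-5) = 8q - 5
  11q - 7 = 8q - 5  ⇒  3q = 2  ⇒  q = 2/3.

p = 5/7, q = 2/3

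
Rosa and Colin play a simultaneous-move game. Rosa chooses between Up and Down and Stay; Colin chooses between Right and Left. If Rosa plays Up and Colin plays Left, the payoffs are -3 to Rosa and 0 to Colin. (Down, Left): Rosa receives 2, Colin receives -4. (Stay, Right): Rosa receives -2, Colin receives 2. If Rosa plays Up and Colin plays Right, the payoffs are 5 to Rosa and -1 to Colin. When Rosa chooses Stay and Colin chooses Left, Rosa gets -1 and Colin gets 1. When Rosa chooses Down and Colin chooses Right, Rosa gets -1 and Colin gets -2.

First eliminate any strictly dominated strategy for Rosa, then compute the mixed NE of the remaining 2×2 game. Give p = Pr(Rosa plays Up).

p = 2/3

Rosa's strategy Stay is strictly dominated by Down: -1 > -2 and 2 > -1. Eliminate Stay.
Colin's indifference between Right and Left determines Rosa's mixing probability p:
  Colin's expected payoff from Right: p·(-1) + (1−p)·(-2) = p - 2
  Colin's expected payoff from Left: p·0 + (1−p)·(-4) = 4p - 4
  p - 2 = 4p - 4  ⇒  -3p = -2  ⇒  p = 2/3.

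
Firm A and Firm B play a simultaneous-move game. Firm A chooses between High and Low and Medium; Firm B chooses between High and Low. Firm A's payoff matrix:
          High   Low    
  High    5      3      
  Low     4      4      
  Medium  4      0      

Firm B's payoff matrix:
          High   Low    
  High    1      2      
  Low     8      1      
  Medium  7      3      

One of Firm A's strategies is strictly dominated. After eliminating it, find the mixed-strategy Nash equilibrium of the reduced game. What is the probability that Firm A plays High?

p = 7/8

Firm A's strategy Medium is strictly dominated by High: 5 > 4 and 3 > 0. Eliminate Medium.
In a mixed equilibrium Firm B is indifferent between High and Low; this condition fixes p.
  Firm B's payoff from High: p·1 + (1−p)·8 = -7p + 8
  Firm B's payoff from Low: p·2 + (1−p)·1 = p + 1
  -7p + 8 = p + 1  ⇒  -8p = -7  ⇒  p = 7/8.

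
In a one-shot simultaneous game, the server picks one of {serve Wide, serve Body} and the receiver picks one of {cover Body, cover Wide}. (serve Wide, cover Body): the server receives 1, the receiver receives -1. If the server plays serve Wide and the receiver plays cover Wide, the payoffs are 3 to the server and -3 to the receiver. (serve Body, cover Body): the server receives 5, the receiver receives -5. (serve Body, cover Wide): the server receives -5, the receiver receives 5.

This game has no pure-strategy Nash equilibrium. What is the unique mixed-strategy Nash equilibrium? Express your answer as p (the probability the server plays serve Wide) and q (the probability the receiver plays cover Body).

In a mixed equilibrium the receiver is indifferent between cover Body and cover Wide; this condition fixes p.
  the receiver's payoff from cover Body: p·(-1) + (1−p)·(-5) = 4p - 5
  the receiver's payoff from cover Wide: p·(-3) + (1−p)·5 = -8p + 5
  4p - 5 = -8p + 5  ⇒  12p = 10  ⇒  p = 5/6.
The server's indifference between serve Wide and serve Body determines the receiver's mixing probability q:
  the server's payoff from serve Wide: q·1 + (1−q)·3 = -2q + 3
  the server's payoff from serve Body: q·5 + (1−q)·(-5) = 10q - 5
  -2q + 3 = 10q - 5  ⇒  -12q = -8  ⇒  q = 2/3.

p = 5/6, q = 2/3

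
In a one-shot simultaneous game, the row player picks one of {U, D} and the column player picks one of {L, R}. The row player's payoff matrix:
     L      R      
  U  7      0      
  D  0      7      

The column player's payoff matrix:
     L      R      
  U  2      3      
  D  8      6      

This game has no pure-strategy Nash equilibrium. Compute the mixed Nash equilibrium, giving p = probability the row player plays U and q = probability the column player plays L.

p = 2/3, q = 1/2

The row player's mix must leave the column player indifferent between L and R.
  the column player's expected payoff from L: p·2 + (1−p)·8 = -6p + 8
  the column player's expected payoff from R: p·3 + (1−p)·6 = -3p + 6
  -6p + 8 = -3p + 6  ⇒  -3p = -2  ⇒  p = 2/3.
For the row player to be willing to mix, the row player must be indifferent between U and D, which pins down the column player's mix.
  the row player's payoff to U: q·7 + (1−q)·0 = 7q
  the row player's payoff to D: q·0 + (1−q)·7 = -7q + 7
  7q = -7q + 7  ⇒  14q = 7  ⇒  q = 1/2.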